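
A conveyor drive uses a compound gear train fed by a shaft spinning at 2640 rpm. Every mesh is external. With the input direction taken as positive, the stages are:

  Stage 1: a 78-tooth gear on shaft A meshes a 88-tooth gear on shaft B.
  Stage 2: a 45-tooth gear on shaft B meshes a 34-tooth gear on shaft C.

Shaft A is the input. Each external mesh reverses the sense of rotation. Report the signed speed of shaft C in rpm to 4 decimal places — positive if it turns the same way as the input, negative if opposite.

Stage 1 [78T→88T]: ω = 2640.0000×78/88 = 2340.0000 rpm, dir flips to −; running = −2340.0000
Stage 2 [45T→34T]: ω = 2340.0000×45/34 = 3097.0588 rpm, dir flips to +; running = +3097.0588

+3097.0588 rpm (same as input, |ω| = 3097.0588 rpm)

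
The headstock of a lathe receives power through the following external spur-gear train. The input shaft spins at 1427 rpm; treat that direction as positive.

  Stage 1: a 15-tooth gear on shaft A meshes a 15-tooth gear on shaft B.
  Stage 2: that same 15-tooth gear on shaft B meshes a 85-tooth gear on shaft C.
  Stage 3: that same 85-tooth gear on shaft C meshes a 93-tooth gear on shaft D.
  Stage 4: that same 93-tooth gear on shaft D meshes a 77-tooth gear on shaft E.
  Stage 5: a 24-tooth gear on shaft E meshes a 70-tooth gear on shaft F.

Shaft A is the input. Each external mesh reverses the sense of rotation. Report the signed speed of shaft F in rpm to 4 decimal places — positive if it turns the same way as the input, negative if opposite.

-95.3098 rpm (opposite to input, |ω| = 95.3098 rpm)

Stage 1 [15T→15T]: ω = 1427.0000×15/15 = 1427.0000 rpm, dir flips to −; running = −1427.0000
Stage 2 [15T→85T]: ω = 1427.0000×15/85 = 251.8235 rpm, dir flips to +; running = +251.8235
Stage 3 [85T→93T]: ω = 251.8235×85/93 = 230.1613 rpm, dir flips to −; running = −230.1613
Stage 4 [93T→77T]: ω = 230.1613×93/77 = 277.9870 rpm, dir flips to +; running = +277.9870
Stage 5 [24T→70T]: ω = 277.9870×24/70 = 95.3098 rpm, dir flips to −; running = −95.3098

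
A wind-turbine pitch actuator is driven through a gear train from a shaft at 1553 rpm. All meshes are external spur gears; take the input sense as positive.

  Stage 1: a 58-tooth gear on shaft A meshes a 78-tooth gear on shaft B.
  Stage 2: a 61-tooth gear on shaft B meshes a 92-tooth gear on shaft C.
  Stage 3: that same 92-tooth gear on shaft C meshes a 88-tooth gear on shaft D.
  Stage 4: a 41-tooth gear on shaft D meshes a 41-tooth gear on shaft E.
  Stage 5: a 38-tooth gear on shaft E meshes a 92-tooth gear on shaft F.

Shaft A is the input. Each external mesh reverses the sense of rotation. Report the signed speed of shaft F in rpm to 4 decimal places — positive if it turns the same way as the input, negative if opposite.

Stage 1 [58T→78T]: ω = 1553.0000×58/78 = 1154.7949 rpm, dir flips to −; running = −1154.7949
Stage 2 [61T→92T]: ω = 1154.7949×61/92 = 765.6792 rpm, dir flips to +; running = +765.6792
Stage 3 [92T→88T]: ω = 765.6792×92/88 = 800.4828 rpm, dir flips to −; running = −800.4828
Stage 4 [41T→41T]: ω = 800.4828×41/41 = 800.4828 rpm, dir flips to +; running = +800.4828
Stage 5 [38T→92T]: ω = 800.4828×38/92 = 330.6342 rpm, dir flips to −; running = −330.6342

-330.6342 rpm (opposite to input, |ω| = 330.6342 rpm)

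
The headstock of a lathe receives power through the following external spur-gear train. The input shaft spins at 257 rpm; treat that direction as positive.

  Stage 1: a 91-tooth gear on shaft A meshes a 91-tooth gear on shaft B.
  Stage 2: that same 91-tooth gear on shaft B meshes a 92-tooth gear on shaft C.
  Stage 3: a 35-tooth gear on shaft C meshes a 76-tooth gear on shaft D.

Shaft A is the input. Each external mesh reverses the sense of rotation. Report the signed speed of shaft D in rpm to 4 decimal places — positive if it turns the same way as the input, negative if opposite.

Stage 1 [91T→91T]: ω = 257.0000×91/91 = 257.0000 rpm, dir flips to −; running = −257.0000
Stage 2 [91T→92T]: ω = 257.0000×91/92 = 254.2065 rpm, dir flips to +; running = +254.2065
Stage 3 [35T→76T]: ω = 254.2065×35/76 = 117.0688 rpm, dir flips to −; running = −117.0688

-117.0688 rpm (opposite to input, |ω| = 117.0688 rpm)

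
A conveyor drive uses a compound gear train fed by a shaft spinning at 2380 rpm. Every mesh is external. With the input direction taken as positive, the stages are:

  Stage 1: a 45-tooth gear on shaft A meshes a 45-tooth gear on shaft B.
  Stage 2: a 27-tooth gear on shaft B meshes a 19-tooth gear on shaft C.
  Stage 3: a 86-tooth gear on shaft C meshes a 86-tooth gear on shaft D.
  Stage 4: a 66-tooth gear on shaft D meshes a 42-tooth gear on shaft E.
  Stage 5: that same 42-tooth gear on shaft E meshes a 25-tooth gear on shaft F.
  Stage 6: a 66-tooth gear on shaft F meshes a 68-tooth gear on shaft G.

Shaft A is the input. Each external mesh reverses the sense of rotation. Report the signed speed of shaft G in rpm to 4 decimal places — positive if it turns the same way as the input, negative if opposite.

+8666.1474 rpm (same as input, |ω| = 8666.1474 rpm)

Stage 1 [45T→45T]: ω = 2380.0000×45/45 = 2380.0000 rpm, dir flips to −; running = −2380.0000
Stage 2 [27T→19T]: ω = 2380.0000×27/19 = 3382.1053 rpm, dir flips to +; running = +3382.1053
Stage 3 [86T→86T]: ω = 3382.1053×86/86 = 3382.1053 rpm, dir flips to −; running = −3382.1053
Stage 4 [66T→42T]: ω = 3382.1053×66/42 = 5314.7368 rpm, dir flips to +; running = +5314.7368
Stage 5 [42T→25T]: ω = 5314.7368×42/25 = 8928.7579 rpm, dir flips to −; running = −8928.7579
Stage 6 [66T→68T]: ω = 8928.7579×66/68 = 8666.1474 rpm, dir flips to +; running = +8666.1474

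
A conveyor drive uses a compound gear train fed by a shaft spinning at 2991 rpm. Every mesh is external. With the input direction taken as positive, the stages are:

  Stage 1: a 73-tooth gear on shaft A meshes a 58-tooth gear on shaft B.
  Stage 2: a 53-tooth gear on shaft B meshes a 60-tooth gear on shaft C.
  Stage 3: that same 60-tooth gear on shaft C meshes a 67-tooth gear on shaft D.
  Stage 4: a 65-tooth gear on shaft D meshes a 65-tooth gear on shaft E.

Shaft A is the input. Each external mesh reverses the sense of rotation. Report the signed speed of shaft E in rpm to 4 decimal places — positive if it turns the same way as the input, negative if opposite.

+2977.9153 rpm (same as input, |ω| = 2977.9153 rpm)

Stage 1 [73T→58T]: ω = 2991.0000×73/58 = 3764.5345 rpm, dir flips to −; running = −3764.5345
Stage 2 [53T→60T]: ω = 3764.5345×53/60 = 3325.3388 rpm, dir flips to +; running = +3325.3388
Stage 3 [60T→67T]: ω = 3325.3388×60/67 = 2977.9153 rpm, dir flips to −; running = −2977.9153
Stage 4 [65T→65T]: ω = 2977.9153×65/65 = 2977.9153 rpm, dir flips to +; running = +2977.9153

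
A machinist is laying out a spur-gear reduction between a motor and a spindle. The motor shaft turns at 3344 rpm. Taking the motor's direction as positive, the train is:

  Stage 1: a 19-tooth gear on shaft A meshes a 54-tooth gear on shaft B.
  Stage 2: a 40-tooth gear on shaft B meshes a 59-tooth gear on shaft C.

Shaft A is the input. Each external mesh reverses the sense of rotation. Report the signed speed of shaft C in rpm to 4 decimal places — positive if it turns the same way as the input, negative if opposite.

+797.6899 rpm (same as input, |ω| = 797.6899 rpm)

Stage 1 [19T→54T]: ω = 3344.0000×19/54 = 1176.5926 rpm, dir flips to −; running = −1176.5926
Stage 2 [40T→59T]: ω = 1176.5926×40/59 = 797.6899 rpm, dir flips to +; running = +797.6899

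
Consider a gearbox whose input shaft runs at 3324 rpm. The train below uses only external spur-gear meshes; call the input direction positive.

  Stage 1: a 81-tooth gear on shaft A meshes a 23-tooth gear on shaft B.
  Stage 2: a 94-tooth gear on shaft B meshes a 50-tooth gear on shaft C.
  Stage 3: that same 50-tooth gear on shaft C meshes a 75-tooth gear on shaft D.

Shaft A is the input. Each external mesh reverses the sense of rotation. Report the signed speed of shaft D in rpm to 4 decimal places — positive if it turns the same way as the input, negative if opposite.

-14671.8470 rpm (opposite to input, |ω| = 14671.8470 rpm)

Stage 1 [81T→23T]: ω = 3324.0000×81/23 = 11706.2609 rpm, dir flips to −; running = −11706.2609
Stage 2 [94T→50T]: ω = 11706.2609×94/50 = 22007.7704 rpm, dir flips to +; running = +22007.7704
Stage 3 [50T→75T]: ω = 22007.7704×50/75 = 14671.8470 rpm, dir flips to −; running = −14671.8470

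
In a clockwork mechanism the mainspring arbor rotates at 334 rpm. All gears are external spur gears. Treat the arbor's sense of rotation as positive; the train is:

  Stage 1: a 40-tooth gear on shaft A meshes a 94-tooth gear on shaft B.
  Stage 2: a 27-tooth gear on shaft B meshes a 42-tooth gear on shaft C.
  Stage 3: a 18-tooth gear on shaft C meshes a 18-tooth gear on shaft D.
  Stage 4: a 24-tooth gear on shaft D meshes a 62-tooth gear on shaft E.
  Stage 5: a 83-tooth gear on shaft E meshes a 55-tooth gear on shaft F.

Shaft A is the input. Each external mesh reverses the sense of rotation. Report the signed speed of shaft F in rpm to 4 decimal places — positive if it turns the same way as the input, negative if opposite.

-53.3738 rpm (opposite to input, |ω| = 53.3738 rpm)

Stage 1 [40T→94T]: ω = 334.0000×40/94 = 142.1277 rpm, dir flips to −; running = −142.1277
Stage 2 [27T→42T]: ω = 142.1277×27/42 = 91.3678 rpm, dir flips to +; running = +91.3678
Stage 3 [18T→18T]: ω = 91.3678×18/18 = 91.3678 rpm, dir flips to −; running = −91.3678
Stage 4 [24T→62T]: ω = 91.3678×24/62 = 35.3682 rpm, dir flips to +; running = +35.3682
Stage 5 [83T→55T]: ω = 35.3682×83/55 = 53.3738 rpm, dir flips to −; running = −53.3738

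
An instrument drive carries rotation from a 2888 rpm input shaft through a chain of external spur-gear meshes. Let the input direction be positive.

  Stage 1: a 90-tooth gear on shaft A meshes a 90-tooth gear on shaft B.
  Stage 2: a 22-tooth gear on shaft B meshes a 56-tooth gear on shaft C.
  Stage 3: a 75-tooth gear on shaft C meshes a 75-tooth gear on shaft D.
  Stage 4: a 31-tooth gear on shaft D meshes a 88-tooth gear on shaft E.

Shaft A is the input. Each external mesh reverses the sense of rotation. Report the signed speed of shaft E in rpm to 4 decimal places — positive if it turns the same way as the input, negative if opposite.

+399.6786 rpm (same as input, |ω| = 399.6786 rpm)

Stage 1 [90T→90T]: ω = 2888.0000×90/90 = 2888.0000 rpm, dir flips to −; running = −2888.0000
Stage 2 [22T→56T]: ω = 2888.0000×22/56 = 1134.5714 rpm, dir flips to +; running = +1134.5714
Stage 3 [75T→75T]: ω = 1134.5714×75/75 = 1134.5714 rpm, dir flips to −; running = −1134.5714
Stage 4 [31T→88T]: ω = 1134.5714×31/88 = 399.6786 rpm, dir flips to +; running = +399.6786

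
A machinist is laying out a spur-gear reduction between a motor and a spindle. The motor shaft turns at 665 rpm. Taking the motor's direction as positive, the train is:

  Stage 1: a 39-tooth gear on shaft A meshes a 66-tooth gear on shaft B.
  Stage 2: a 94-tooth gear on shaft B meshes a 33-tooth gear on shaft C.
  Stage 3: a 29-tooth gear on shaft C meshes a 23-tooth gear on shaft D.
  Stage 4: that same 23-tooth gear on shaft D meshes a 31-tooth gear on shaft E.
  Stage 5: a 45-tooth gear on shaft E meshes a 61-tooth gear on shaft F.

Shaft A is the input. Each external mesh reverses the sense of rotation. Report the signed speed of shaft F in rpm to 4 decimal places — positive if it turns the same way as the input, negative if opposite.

Stage 1 [39T→66T]: ω = 665.0000×39/66 = 392.9545 rpm, dir flips to −; running = −392.9545
Stage 2 [94T→33T]: ω = 392.9545×94/33 = 1119.3251 rpm, dir flips to +; running = +1119.3251
Stage 3 [29T→23T]: ω = 1119.3251×29/23 = 1411.3229 rpm, dir flips to −; running = −1411.3229
Stage 4 [23T→31T]: ω = 1411.3229×23/31 = 1047.1105 rpm, dir flips to +; running = +1047.1105
Stage 5 [45T→61T]: ω = 1047.1105×45/61 = 772.4586 rpm, dir flips to −; running = −772.4586

-772.4586 rpm (opposite to input, |ω| = 772.4586 rpm)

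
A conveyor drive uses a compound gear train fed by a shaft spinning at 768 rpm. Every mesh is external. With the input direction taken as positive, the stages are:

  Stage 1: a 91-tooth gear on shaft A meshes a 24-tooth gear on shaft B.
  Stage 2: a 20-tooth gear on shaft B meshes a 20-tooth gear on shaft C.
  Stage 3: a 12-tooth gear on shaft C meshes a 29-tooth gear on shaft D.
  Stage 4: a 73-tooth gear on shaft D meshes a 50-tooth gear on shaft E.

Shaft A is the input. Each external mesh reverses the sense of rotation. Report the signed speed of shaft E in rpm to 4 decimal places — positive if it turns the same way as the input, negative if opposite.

Stage 1 [91T→24T]: ω = 768.0000×91/24 = 2912.0000 rpm, dir flips to −; running = −2912.0000
Stage 2 [20T→20T]: ω = 2912.0000×20/20 = 2912.0000 rpm, dir flips to +; running = +2912.0000
Stage 3 [12T→29T]: ω = 2912.0000×12/29 = 1204.9655 rpm, dir flips to −; running = −1204.9655
Stage 4 [73T→50T]: ω = 1204.9655×73/50 = 1759.2497 rpm, dir flips to +; running = +1759.2497

+1759.2497 rpm (same as input, |ω| = 1759.2497 rpm)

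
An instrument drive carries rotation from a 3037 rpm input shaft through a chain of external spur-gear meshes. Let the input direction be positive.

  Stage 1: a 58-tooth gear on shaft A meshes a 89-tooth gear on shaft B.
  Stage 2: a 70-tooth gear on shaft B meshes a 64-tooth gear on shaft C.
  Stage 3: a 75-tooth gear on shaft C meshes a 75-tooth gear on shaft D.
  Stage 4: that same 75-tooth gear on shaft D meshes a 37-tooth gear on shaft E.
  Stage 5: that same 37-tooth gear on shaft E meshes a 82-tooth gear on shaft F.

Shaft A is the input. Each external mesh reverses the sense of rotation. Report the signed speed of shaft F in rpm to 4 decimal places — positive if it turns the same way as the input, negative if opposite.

-1979.9228 rpm (opposite to input, |ω| = 1979.9228 rpm)

Stage 1 [58T→89T]: ω = 3037.0000×58/89 = 1979.1685 rpm, dir flips to −; running = −1979.1685
Stage 2 [70T→64T]: ω = 1979.1685×70/64 = 2164.7156 rpm, dir flips to +; running = +2164.7156
Stage 3 [75T→75T]: ω = 2164.7156×75/75 = 2164.7156 rpm, dir flips to −; running = −2164.7156
Stage 4 [75T→37T]: ω = 2164.7156×75/37 = 4387.9370 rpm, dir flips to +; running = +4387.9370
Stage 5 [37T→82T]: ω = 4387.9370×37/82 = 1979.9228 rpm, dir flips to −; running = −1979.9228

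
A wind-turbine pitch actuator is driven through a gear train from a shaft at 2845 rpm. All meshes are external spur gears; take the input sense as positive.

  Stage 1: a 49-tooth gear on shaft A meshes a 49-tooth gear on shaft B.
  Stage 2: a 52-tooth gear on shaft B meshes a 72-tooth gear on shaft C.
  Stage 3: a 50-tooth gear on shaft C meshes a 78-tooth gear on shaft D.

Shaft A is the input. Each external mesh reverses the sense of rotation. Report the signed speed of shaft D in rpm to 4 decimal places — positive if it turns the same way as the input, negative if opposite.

-1317.1296 rpm (opposite to input, |ω| = 1317.1296 rpm)

Stage 1 [49T→49T]: ω = 2845.0000×49/49 = 2845.0000 rpm, dir flips to −; running = −2845.0000
Stage 2 [52T→72T]: ω = 2845.0000×52/72 = 2054.7222 rpm, dir flips to +; running = +2054.7222
Stage 3 [50T→78T]: ω = 2054.7222×50/78 = 1317.1296 rpm, dir flips to −; running = −1317.1296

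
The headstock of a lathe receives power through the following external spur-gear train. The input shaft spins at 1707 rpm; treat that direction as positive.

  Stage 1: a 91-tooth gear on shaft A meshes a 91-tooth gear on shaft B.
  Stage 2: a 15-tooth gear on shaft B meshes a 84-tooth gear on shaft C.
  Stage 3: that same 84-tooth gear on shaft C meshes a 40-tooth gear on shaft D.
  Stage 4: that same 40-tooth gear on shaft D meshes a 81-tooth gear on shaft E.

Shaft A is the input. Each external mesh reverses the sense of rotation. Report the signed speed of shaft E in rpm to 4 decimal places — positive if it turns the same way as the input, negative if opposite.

+316.1111 rpm (same as input, |ω| = 316.1111 rpm)

Stage 1 [91T→91T]: ω = 1707.0000×91/91 = 1707.0000 rpm, dir flips to −; running = −1707.0000
Stage 2 [15T→84T]: ω = 1707.0000×15/84 = 304.8214 rpm, dir flips to +; running = +304.8214
Stage 3 [84T→40T]: ω = 304.8214×84/40 = 640.1250 rpm, dir flips to −; running = −640.1250
Stage 4 [40T→81T]: ω = 640.1250×40/81 = 316.1111 rpm, dir flips to +; running = +316.1111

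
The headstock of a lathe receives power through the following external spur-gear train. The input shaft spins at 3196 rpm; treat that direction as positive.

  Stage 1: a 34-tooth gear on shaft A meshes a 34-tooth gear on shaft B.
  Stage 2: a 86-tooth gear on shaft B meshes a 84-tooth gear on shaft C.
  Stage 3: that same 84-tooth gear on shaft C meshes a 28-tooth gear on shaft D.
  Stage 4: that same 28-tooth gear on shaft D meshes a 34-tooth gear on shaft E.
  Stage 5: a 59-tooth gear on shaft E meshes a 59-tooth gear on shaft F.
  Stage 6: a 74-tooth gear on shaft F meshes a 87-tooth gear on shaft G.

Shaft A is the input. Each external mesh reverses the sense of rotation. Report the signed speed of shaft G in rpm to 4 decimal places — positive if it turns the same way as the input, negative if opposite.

+6876.0460 rpm (same as input, |ω| = 6876.0460 rpm)

Stage 1 [34T→34T]: ω = 3196.0000×34/34 = 3196.0000 rpm, dir flips to −; running = −3196.0000
Stage 2 [86T→84T]: ω = 3196.0000×86/84 = 3272.0952 rpm, dir flips to +; running = +3272.0952
Stage 3 [84T→28T]: ω = 3272.0952×84/28 = 9816.2857 rpm, dir flips to −; running = −9816.2857
Stage 4 [28T→34T]: ω = 9816.2857×28/34 = 8084.0000 rpm, dir flips to +; running = +8084.0000
Stage 5 [59T→59T]: ω = 8084.0000×59/59 = 8084.0000 rpm, dir flips to −; running = −8084.0000
Stage 6 [74T→87T]: ω = 8084.0000×74/87 = 6876.0460 rpm, dir flips to +; running = +6876.0460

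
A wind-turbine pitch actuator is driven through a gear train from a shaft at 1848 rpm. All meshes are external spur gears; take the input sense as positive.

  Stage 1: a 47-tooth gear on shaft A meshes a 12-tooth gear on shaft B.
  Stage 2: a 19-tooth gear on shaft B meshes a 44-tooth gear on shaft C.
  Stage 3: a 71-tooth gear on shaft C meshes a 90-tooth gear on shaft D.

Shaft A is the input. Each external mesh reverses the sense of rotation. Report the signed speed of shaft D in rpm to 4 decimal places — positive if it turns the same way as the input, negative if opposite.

-2465.6722 rpm (opposite to input, |ω| = 2465.6722 rpm)

Stage 1 [47T→12T]: ω = 1848.0000×47/12 = 7238.0000 rpm, dir flips to −; running = −7238.0000
Stage 2 [19T→44T]: ω = 7238.0000×19/44 = 3125.5000 rpm, dir flips to +; running = +3125.5000
Stage 3 [71T→90T]: ω = 3125.5000×71/90 = 2465.6722 rpm, dir flips to −; running = −2465.6722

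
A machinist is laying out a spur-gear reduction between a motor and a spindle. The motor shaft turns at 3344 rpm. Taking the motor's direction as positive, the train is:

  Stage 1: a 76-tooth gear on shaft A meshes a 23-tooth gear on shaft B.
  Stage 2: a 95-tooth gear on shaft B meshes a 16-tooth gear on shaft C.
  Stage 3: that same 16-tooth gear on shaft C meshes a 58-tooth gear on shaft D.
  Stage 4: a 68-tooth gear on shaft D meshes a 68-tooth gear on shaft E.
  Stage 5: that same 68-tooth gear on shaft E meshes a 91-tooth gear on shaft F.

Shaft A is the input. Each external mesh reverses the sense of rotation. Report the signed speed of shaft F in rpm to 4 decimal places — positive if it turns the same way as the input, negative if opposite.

-13524.3113 rpm (opposite to input, |ω| = 13524.3113 rpm)

Stage 1 [76T→23T]: ω = 3344.0000×76/23 = 11049.7391 rpm, dir flips to −; running = −11049.7391
Stage 2 [95T→16T]: ω = 11049.7391×95/16 = 65607.8261 rpm, dir flips to +; running = +65607.8261
Stage 3 [16T→58T]: ω = 65607.8261×16/58 = 18098.7106 rpm, dir flips to −; running = −18098.7106
Stage 4 [68T→68T]: ω = 18098.7106×68/68 = 18098.7106 rpm, dir flips to +; running = +18098.7106
Stage 5 [68T→91T]: ω = 18098.7106×68/91 = 13524.3113 rpm, dir flips to −; running = −13524.3113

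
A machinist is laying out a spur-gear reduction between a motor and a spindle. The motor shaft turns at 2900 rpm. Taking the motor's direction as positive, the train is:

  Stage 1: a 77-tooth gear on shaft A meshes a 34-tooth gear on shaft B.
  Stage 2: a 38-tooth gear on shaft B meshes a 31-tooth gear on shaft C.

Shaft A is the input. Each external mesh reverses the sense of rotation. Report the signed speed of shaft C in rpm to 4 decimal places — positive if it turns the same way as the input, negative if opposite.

+8050.6641 rpm (same as input, |ω| = 8050.6641 rpm)

Stage 1 [77T→34T]: ω = 2900.0000×77/34 = 6567.6471 rpm, dir flips to −; running = −6567.6471
Stage 2 [38T→31T]: ω = 6567.6471×38/31 = 8050.6641 rpm, dir flips to +; running = +8050.6641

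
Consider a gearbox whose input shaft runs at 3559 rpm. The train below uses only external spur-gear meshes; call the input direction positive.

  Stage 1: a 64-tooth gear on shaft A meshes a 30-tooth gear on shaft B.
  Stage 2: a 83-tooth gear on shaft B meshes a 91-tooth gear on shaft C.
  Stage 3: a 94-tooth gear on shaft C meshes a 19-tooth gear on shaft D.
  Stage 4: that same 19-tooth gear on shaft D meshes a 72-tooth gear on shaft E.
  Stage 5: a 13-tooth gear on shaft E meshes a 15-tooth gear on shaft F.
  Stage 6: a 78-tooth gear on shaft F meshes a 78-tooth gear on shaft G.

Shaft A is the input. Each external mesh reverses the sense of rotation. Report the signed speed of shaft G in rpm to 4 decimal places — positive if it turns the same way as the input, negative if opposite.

+7835.5747 rpm (same as input, |ω| = 7835.5747 rpm)

Stage 1 [64T→30T]: ω = 3559.0000×64/30 = 7592.5333 rpm, dir flips to −; running = −7592.5333
Stage 2 [83T→91T]: ω = 7592.5333×83/91 = 6925.0579 rpm, dir flips to +; running = +6925.0579
Stage 3 [94T→19T]: ω = 6925.0579×94/19 = 34260.8126 rpm, dir flips to −; running = −34260.8126
Stage 4 [19T→72T]: ω = 34260.8126×19/72 = 9041.0478 rpm, dir flips to +; running = +9041.0478
Stage 5 [13T→15T]: ω = 9041.0478×13/15 = 7835.5747 rpm, dir flips to −; running = −7835.5747
Stage 6 [78T→78T]: ω = 7835.5747×78/78 = 7835.5747 rpm, dir flips to +; running = +7835.5747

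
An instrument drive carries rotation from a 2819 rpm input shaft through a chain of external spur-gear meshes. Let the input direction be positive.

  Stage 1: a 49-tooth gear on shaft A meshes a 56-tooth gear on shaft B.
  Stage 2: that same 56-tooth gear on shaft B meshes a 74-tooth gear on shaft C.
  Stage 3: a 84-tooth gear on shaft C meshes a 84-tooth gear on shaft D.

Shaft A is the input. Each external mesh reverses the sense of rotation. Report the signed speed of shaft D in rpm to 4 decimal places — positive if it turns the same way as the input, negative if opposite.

-1866.6351 rpm (opposite to input, |ω| = 1866.6351 rpm)

Stage 1 [49T→56T]: ω = 2819.0000×49/56 = 2466.6250 rpm, dir flips to −; running = −2466.6250
Stage 2 [56T→74T]: ω = 2466.6250×56/74 = 1866.6351 rpm, dir flips to +; running = +1866.6351
Stage 3 [84T→84T]: ω = 1866.6351×84/84 = 1866.6351 rpm, dir flips to −; running = −1866.6351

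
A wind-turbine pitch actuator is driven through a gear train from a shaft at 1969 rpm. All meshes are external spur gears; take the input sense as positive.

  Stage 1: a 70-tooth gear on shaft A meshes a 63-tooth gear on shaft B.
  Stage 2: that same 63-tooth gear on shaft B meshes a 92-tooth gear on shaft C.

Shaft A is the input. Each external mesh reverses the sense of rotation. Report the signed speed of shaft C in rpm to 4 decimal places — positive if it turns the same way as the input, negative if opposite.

Stage 1 [70T→63T]: ω = 1969.0000×70/63 = 2187.7778 rpm, dir flips to −; running = −2187.7778
Stage 2 [63T→92T]: ω = 2187.7778×63/92 = 1498.1522 rpm, dir flips to +; running = +1498.1522

+1498.1522 rpm (same as input, |ω| = 1498.1522 rpm)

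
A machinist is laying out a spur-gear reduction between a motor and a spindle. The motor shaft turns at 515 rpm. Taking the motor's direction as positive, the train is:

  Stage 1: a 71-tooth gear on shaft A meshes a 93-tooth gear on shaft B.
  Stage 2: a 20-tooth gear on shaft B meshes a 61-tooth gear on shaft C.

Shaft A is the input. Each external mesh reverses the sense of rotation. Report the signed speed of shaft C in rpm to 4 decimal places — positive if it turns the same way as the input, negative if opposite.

Stage 1 [71T→93T]: ω = 515.0000×71/93 = 393.1720 rpm, dir flips to −; running = −393.1720
Stage 2 [20T→61T]: ω = 393.1720×20/61 = 128.9089 rpm, dir flips to +; running = +128.9089

+128.9089 rpm (same as input, |ω| = 128.9089 rpm)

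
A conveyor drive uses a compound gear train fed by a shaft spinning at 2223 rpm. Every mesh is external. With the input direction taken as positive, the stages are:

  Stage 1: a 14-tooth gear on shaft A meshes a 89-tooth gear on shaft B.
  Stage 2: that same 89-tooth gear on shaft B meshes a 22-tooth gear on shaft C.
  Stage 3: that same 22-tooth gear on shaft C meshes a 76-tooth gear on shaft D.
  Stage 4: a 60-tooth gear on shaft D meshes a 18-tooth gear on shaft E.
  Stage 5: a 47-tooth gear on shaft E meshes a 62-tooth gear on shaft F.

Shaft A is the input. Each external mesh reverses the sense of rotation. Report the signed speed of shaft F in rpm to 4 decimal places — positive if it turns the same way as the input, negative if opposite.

Stage 1 [14T→89T]: ω = 2223.0000×14/89 = 349.6854 rpm, dir flips to −; running = −349.6854
Stage 2 [89T→22T]: ω = 349.6854×89/22 = 1414.6364 rpm, dir flips to +; running = +1414.6364
Stage 3 [22T→76T]: ω = 1414.6364×22/76 = 409.5000 rpm, dir flips to −; running = −409.5000
Stage 4 [60T→18T]: ω = 409.5000×60/18 = 1365.0000 rpm, dir flips to +; running = +1365.0000
Stage 5 [47T→62T]: ω = 1365.0000×47/62 = 1034.7581 rpm, dir flips to −; running = −1034.7581

-1034.7581 rpm (opposite to input, |ω| = 1034.7581 rpm)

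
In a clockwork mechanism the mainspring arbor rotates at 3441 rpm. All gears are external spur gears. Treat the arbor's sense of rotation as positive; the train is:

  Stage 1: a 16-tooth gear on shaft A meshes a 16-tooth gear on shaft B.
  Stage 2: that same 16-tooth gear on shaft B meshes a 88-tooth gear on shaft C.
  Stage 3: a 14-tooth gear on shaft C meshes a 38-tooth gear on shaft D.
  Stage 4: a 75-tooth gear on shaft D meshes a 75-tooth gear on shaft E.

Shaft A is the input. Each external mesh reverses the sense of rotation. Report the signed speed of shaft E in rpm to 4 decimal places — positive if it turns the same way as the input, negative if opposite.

Stage 1 [16T→16T]: ω = 3441.0000×16/16 = 3441.0000 rpm, dir flips to −; running = −3441.0000
Stage 2 [16T→88T]: ω = 3441.0000×16/88 = 625.6364 rpm, dir flips to +; running = +625.6364
Stage 3 [14T→38T]: ω = 625.6364×14/38 = 230.4976 rpm, dir flips to −; running = −230.4976
Stage 4 [75T→75T]: ω = 230.4976×75/75 = 230.4976 rpm, dir flips to +; running = +230.4976

+230.4976 rpm (same as input, |ω| = 230.4976 rpm)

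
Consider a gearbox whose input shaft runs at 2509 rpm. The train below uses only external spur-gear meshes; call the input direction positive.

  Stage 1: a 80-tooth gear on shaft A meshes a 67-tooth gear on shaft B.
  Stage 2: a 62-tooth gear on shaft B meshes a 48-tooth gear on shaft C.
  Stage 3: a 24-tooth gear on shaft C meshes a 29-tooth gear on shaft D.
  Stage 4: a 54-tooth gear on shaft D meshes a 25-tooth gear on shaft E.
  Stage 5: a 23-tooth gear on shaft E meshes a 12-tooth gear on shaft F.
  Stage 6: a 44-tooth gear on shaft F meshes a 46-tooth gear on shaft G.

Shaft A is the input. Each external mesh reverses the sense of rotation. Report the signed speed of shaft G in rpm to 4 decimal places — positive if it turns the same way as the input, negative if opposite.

Stage 1 [80T→67T]: ω = 2509.0000×80/67 = 2995.8209 rpm, dir flips to −; running = −2995.8209
Stage 2 [62T→48T]: ω = 2995.8209×62/48 = 3869.6020 rpm, dir flips to +; running = +3869.6020
Stage 3 [24T→29T]: ω = 3869.6020×24/29 = 3202.4292 rpm, dir flips to −; running = −3202.4292
Stage 4 [54T→25T]: ω = 3202.4292×54/25 = 6917.2471 rpm, dir flips to +; running = +6917.2471
Stage 5 [23T→12T]: ω = 6917.2471×23/12 = 13258.0570 rpm, dir flips to −; running = −13258.0570
Stage 6 [44T→46T]: ω = 13258.0570×44/46 = 12681.6198 rpm, dir flips to +; running = +12681.6198

+12681.6198 rpm (same as input, |ω| = 12681.6198 rpm)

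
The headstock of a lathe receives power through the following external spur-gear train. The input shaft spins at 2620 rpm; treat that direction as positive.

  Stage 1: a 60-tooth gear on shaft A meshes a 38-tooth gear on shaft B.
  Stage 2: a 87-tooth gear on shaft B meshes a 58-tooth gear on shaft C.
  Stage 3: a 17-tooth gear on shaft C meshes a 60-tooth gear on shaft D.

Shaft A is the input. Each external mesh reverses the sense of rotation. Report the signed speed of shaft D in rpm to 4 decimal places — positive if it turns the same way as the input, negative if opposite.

-1758.1579 rpm (opposite to input, |ω| = 1758.1579 rpm)

Stage 1 [60T→38T]: ω = 2620.0000×60/38 = 4136.8421 rpm, dir flips to −; running = −4136.8421
Stage 2 [87T→58T]: ω = 4136.8421×87/58 = 6205.2632 rpm, dir flips to +; running = +6205.2632
Stage 3 [17T→60T]: ω = 6205.2632×17/60 = 1758.1579 rpm, dir flips to −; running = −1758.1579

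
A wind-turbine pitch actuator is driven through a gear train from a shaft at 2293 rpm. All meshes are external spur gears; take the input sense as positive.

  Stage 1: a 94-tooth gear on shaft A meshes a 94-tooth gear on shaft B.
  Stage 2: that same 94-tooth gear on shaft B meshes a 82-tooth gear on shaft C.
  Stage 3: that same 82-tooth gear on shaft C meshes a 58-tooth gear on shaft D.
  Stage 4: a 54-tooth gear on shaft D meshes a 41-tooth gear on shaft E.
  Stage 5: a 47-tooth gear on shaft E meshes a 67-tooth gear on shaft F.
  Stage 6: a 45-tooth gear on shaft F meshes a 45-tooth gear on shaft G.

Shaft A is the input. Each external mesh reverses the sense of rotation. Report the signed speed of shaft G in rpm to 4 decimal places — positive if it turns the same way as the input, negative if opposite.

Stage 1 [94T→94T]: ω = 2293.0000×94/94 = 2293.0000 rpm, dir flips to −; running = −2293.0000
Stage 2 [94T→82T]: ω = 2293.0000×94/82 = 2628.5610 rpm, dir flips to +; running = +2628.5610
Stage 3 [82T→58T]: ω = 2628.5610×82/58 = 3716.2414 rpm, dir flips to −; running = −3716.2414
Stage 4 [54T→41T]: ω = 3716.2414×54/41 = 4894.5618 rpm, dir flips to +; running = +4894.5618
Stage 5 [47T→67T]: ω = 4894.5618×47/67 = 3433.4986 rpm, dir flips to −; running = −3433.4986
Stage 6 [45T→45T]: ω = 3433.4986×45/45 = 3433.4986 rpm, dir flips to +; running = +3433.4986

+3433.4986 rpm (same as input, |ω| = 3433.4986 rpm)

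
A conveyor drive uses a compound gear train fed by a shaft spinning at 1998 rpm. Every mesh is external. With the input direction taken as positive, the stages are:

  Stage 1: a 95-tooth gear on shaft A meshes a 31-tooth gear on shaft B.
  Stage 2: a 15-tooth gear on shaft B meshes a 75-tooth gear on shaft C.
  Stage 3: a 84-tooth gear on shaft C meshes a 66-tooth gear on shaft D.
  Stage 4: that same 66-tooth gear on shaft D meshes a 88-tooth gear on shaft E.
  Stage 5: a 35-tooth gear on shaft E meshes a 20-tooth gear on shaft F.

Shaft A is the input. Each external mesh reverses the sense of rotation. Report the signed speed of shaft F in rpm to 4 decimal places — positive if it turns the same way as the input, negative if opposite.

-2045.6063 rpm (opposite to input, |ω| = 2045.6063 rpm)

Stage 1 [95T→31T]: ω = 1998.0000×95/31 = 6122.9032 rpm, dir flips to −; running = −6122.9032
Stage 2 [15T→75T]: ω = 6122.9032×15/75 = 1224.5806 rpm, dir flips to +; running = +1224.5806
Stage 3 [84T→66T]: ω = 1224.5806×84/66 = 1558.5572 rpm, dir flips to −; running = −1558.5572
Stage 4 [66T→88T]: ω = 1558.5572×66/88 = 1168.9179 rpm, dir flips to +; running = +1168.9179
Stage 5 [35T→20T]: ω = 1168.9179×35/20 = 2045.6063 rpm, dir flips to −; running = −2045.6063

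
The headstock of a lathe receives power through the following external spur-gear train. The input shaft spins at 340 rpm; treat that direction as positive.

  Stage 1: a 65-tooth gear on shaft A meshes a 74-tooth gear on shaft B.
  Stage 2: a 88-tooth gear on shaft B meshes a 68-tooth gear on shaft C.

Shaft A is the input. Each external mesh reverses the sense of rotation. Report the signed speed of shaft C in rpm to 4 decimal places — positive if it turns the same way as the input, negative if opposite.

Stage 1 [65T→74T]: ω = 340.0000×65/74 = 298.6486 rpm, dir flips to −; running = −298.6486
Stage 2 [88T→68T]: ω = 298.6486×88/68 = 386.4865 rpm, dir flips to +; running = +386.4865

+386.4865 rpm (same as input, |ω| = 386.4865 rpm)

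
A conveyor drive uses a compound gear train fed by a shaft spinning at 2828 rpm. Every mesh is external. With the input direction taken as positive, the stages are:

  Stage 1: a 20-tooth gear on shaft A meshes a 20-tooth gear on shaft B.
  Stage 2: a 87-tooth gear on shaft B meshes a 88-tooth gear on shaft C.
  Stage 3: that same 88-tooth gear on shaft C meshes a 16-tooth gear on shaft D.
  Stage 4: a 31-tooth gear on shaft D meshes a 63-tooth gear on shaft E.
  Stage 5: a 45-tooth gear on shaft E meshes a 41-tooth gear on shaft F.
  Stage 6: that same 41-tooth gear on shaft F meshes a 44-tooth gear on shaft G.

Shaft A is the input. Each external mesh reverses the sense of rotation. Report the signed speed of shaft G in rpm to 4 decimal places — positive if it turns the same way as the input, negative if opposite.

Stage 1 [20T→20T]: ω = 2828.0000×20/20 = 2828.0000 rpm, dir flips to −; running = −2828.0000
Stage 2 [87T→88T]: ω = 2828.0000×87/88 = 2795.8636 rpm, dir flips to +; running = +2795.8636
Stage 3 [88T→16T]: ω = 2795.8636×88/16 = 15377.2500 rpm, dir flips to −; running = −15377.2500
Stage 4 [31T→63T]: ω = 15377.2500×31/63 = 7566.5833 rpm, dir flips to +; running = +7566.5833
Stage 5 [45T→41T]: ω = 7566.5833×45/41 = 8304.7866 rpm, dir flips to −; running = −8304.7866
Stage 6 [41T→44T]: ω = 8304.7866×41/44 = 7738.5511 rpm, dir flips to +; running = +7738.5511

+7738.5511 rpm (same as input, |ω| = 7738.5511 rpm)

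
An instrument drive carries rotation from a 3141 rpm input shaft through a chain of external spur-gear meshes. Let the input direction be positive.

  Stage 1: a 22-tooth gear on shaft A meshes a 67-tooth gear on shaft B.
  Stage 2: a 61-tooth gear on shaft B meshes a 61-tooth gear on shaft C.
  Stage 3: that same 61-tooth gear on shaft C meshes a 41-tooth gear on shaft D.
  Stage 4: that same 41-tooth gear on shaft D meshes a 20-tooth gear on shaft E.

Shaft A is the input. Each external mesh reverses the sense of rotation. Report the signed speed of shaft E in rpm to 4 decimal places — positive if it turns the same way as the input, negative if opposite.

+3145.6881 rpm (same as input, |ω| = 3145.6881 rpm)

Stage 1 [22T→67T]: ω = 3141.0000×22/67 = 1031.3731 rpm, dir flips to −; running = −1031.3731
Stage 2 [61T→61T]: ω = 1031.3731×61/61 = 1031.3731 rpm, dir flips to +; running = +1031.3731
Stage 3 [61T→41T]: ω = 1031.3731×61/41 = 1534.4820 rpm, dir flips to −; running = −1534.4820
Stage 4 [41T→20T]: ω = 1534.4820×41/20 = 3145.6881 rpm, dir flips to +; running = +3145.6881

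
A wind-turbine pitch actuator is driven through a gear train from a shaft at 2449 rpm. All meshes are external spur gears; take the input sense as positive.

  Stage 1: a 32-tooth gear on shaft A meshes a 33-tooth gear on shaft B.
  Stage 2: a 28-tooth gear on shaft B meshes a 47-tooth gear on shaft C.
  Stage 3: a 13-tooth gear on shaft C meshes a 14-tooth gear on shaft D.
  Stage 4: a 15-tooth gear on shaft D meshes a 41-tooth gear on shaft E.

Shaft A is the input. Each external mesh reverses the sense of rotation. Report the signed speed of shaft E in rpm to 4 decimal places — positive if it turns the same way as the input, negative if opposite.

Stage 1 [32T→33T]: ω = 2449.0000×32/33 = 2374.7879 rpm, dir flips to −; running = −2374.7879
Stage 2 [28T→47T]: ω = 2374.7879×28/47 = 1414.7672 rpm, dir flips to +; running = +1414.7672
Stage 3 [13T→14T]: ω = 1414.7672×13/14 = 1313.7124 rpm, dir flips to −; running = −1313.7124
Stage 4 [15T→41T]: ω = 1313.7124×15/41 = 480.6265 rpm, dir flips to +; running = +480.6265

+480.6265 rpm (same as input, |ω| = 480.6265 rpm)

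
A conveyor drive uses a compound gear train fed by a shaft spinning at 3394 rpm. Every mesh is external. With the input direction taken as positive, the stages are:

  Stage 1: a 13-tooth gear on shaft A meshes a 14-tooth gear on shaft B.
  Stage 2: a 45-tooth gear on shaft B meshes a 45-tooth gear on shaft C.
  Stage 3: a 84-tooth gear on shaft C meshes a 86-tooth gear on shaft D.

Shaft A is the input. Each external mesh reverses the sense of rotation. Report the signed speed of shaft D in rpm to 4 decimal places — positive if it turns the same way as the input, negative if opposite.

-3078.2791 rpm (opposite to input, |ω| = 3078.2791 rpm)

Stage 1 [13T→14T]: ω = 3394.0000×13/14 = 3151.5714 rpm, dir flips to −; running = −3151.5714
Stage 2 [45T→45T]: ω = 3151.5714×45/45 = 3151.5714 rpm, dir flips to +; running = +3151.5714
Stage 3 [84T→86T]: ω = 3151.5714×84/86 = 3078.2791 rpm, dir flips to −; running = −3078.2791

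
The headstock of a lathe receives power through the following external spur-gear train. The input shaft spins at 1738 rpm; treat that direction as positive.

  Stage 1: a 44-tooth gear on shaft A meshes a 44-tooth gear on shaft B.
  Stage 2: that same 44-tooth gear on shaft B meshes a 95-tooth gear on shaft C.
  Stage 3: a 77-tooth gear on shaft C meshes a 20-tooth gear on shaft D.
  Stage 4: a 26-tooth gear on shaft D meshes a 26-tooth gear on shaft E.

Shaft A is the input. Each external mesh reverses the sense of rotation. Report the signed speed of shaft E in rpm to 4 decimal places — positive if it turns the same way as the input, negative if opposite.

Stage 1 [44T→44T]: ω = 1738.0000×44/44 = 1738.0000 rpm, dir flips to −; running = −1738.0000
Stage 2 [44T→95T]: ω = 1738.0000×44/95 = 804.9684 rpm, dir flips to +; running = +804.9684
Stage 3 [77T→20T]: ω = 804.9684×77/20 = 3099.1284 rpm, dir flips to −; running = −3099.1284
Stage 4 [26T→26T]: ω = 3099.1284×26/26 = 3099.1284 rpm, dir flips to +; running = +3099.1284

+3099.1284 rpm (same as input, |ω| = 3099.1284 rpm)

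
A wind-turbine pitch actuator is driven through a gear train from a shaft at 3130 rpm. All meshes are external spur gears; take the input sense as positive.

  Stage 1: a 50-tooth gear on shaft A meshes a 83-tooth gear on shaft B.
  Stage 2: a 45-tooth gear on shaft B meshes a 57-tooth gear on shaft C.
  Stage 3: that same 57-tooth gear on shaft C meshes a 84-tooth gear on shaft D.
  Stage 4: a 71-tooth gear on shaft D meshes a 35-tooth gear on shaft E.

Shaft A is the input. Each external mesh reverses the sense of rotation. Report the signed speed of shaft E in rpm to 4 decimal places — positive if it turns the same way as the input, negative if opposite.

+2049.0841 rpm (same as input, |ω| = 2049.0841 rpm)

Stage 1 [50T→83T]: ω = 3130.0000×50/83 = 1885.5422 rpm, dir flips to −; running = −1885.5422
Stage 2 [45T→57T]: ω = 1885.5422×45/57 = 1488.5859 rpm, dir flips to +; running = +1488.5859
Stage 3 [57T→84T]: ω = 1488.5859×57/84 = 1010.1119 rpm, dir flips to −; running = −1010.1119
Stage 4 [71T→35T]: ω = 1010.1119×71/35 = 2049.0841 rpm, dir flips to +; running = +2049.0841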